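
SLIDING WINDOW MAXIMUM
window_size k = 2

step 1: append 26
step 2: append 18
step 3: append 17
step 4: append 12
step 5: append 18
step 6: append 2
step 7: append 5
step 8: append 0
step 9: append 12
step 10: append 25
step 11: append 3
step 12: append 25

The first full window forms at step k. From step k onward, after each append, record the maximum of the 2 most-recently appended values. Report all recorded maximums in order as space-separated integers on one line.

step 1: append 26 -> window=[26] (not full yet)
step 2: append 18 -> window=[26, 18] -> max=26
step 3: append 17 -> window=[18, 17] -> max=18
step 4: append 12 -> window=[17, 12] -> max=17
step 5: append 18 -> window=[12, 18] -> max=18
step 6: append 2 -> window=[18, 2] -> max=18
step 7: append 5 -> window=[2, 5] -> max=5
step 8: append 0 -> window=[5, 0] -> max=5
step 9: append 12 -> window=[0, 12] -> max=12
step 10: append 25 -> window=[12, 25] -> max=25
step 11: append 3 -> window=[25, 3] -> max=25
step 12: append 25 -> window=[3, 25] -> max=25

Answer: 26 18 17 18 18 5 5 12 25 25 25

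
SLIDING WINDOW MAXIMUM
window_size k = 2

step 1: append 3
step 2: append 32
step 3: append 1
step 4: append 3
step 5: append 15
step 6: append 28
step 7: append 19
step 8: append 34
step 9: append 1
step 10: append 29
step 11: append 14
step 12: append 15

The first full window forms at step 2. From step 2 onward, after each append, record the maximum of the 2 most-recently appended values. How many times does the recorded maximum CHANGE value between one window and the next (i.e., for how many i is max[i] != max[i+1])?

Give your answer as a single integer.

step 1: append 3 -> window=[3] (not full yet)
step 2: append 32 -> window=[3, 32] -> max=32
step 3: append 1 -> window=[32, 1] -> max=32
step 4: append 3 -> window=[1, 3] -> max=3
step 5: append 15 -> window=[3, 15] -> max=15
step 6: append 28 -> window=[15, 28] -> max=28
step 7: append 19 -> window=[28, 19] -> max=28
step 8: append 34 -> window=[19, 34] -> max=34
step 9: append 1 -> window=[34, 1] -> max=34
step 10: append 29 -> window=[1, 29] -> max=29
step 11: append 14 -> window=[29, 14] -> max=29
step 12: append 15 -> window=[14, 15] -> max=15
Recorded maximums: 32 32 3 15 28 28 34 34 29 29 15
Changes between consecutive maximums: 6

Answer: 6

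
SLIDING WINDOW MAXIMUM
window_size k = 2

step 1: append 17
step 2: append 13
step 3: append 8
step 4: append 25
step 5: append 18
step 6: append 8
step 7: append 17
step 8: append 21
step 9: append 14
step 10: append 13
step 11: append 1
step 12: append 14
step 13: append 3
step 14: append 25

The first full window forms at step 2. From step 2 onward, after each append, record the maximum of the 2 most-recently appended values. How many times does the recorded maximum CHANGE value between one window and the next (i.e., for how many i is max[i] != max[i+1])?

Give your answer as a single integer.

step 1: append 17 -> window=[17] (not full yet)
step 2: append 13 -> window=[17, 13] -> max=17
step 3: append 8 -> window=[13, 8] -> max=13
step 4: append 25 -> window=[8, 25] -> max=25
step 5: append 18 -> window=[25, 18] -> max=25
step 6: append 8 -> window=[18, 8] -> max=18
step 7: append 17 -> window=[8, 17] -> max=17
step 8: append 21 -> window=[17, 21] -> max=21
step 9: append 14 -> window=[21, 14] -> max=21
step 10: append 13 -> window=[14, 13] -> max=14
step 11: append 1 -> window=[13, 1] -> max=13
step 12: append 14 -> window=[1, 14] -> max=14
step 13: append 3 -> window=[14, 3] -> max=14
step 14: append 25 -> window=[3, 25] -> max=25
Recorded maximums: 17 13 25 25 18 17 21 21 14 13 14 14 25
Changes between consecutive maximums: 9

Answer: 9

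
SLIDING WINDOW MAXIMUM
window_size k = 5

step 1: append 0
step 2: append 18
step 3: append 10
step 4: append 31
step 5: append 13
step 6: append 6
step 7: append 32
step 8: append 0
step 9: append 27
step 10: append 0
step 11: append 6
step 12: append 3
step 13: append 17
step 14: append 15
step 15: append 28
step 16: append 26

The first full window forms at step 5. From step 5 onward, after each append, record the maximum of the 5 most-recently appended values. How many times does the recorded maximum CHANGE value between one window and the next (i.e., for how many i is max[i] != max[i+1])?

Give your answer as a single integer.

step 1: append 0 -> window=[0] (not full yet)
step 2: append 18 -> window=[0, 18] (not full yet)
step 3: append 10 -> window=[0, 18, 10] (not full yet)
step 4: append 31 -> window=[0, 18, 10, 31] (not full yet)
step 5: append 13 -> window=[0, 18, 10, 31, 13] -> max=31
step 6: append 6 -> window=[18, 10, 31, 13, 6] -> max=31
step 7: append 32 -> window=[10, 31, 13, 6, 32] -> max=32
step 8: append 0 -> window=[31, 13, 6, 32, 0] -> max=32
step 9: append 27 -> window=[13, 6, 32, 0, 27] -> max=32
step 10: append 0 -> window=[6, 32, 0, 27, 0] -> max=32
step 11: append 6 -> window=[32, 0, 27, 0, 6] -> max=32
step 12: append 3 -> window=[0, 27, 0, 6, 3] -> max=27
step 13: append 17 -> window=[27, 0, 6, 3, 17] -> max=27
step 14: append 15 -> window=[0, 6, 3, 17, 15] -> max=17
step 15: append 28 -> window=[6, 3, 17, 15, 28] -> max=28
step 16: append 26 -> window=[3, 17, 15, 28, 26] -> max=28
Recorded maximums: 31 31 32 32 32 32 32 27 27 17 28 28
Changes between consecutive maximums: 4

Answer: 4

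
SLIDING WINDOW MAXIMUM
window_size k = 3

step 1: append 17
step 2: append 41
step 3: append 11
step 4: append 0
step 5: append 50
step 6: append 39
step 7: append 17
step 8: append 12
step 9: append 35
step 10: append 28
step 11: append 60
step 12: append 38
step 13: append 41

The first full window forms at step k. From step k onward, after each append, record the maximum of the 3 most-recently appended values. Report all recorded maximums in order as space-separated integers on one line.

step 1: append 17 -> window=[17] (not full yet)
step 2: append 41 -> window=[17, 41] (not full yet)
step 3: append 11 -> window=[17, 41, 11] -> max=41
step 4: append 0 -> window=[41, 11, 0] -> max=41
step 5: append 50 -> window=[11, 0, 50] -> max=50
step 6: append 39 -> window=[0, 50, 39] -> max=50
step 7: append 17 -> window=[50, 39, 17] -> max=50
step 8: append 12 -> window=[39, 17, 12] -> max=39
step 9: append 35 -> window=[17, 12, 35] -> max=35
step 10: append 28 -> window=[12, 35, 28] -> max=35
step 11: append 60 -> window=[35, 28, 60] -> max=60
step 12: append 38 -> window=[28, 60, 38] -> max=60
step 13: append 41 -> window=[60, 38, 41] -> max=60

Answer: 41 41 50 50 50 39 35 35 60 60 60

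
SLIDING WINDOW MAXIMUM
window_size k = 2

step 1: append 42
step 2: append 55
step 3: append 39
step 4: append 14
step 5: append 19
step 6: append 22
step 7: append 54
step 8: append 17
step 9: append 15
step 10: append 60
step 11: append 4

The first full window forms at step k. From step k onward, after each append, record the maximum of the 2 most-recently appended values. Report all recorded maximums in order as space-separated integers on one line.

Answer: 55 55 39 19 22 54 54 17 60 60

Derivation:
step 1: append 42 -> window=[42] (not full yet)
step 2: append 55 -> window=[42, 55] -> max=55
step 3: append 39 -> window=[55, 39] -> max=55
step 4: append 14 -> window=[39, 14] -> max=39
step 5: append 19 -> window=[14, 19] -> max=19
step 6: append 22 -> window=[19, 22] -> max=22
step 7: append 54 -> window=[22, 54] -> max=54
step 8: append 17 -> window=[54, 17] -> max=54
step 9: append 15 -> window=[17, 15] -> max=17
step 10: append 60 -> window=[15, 60] -> max=60
step 11: append 4 -> window=[60, 4] -> max=60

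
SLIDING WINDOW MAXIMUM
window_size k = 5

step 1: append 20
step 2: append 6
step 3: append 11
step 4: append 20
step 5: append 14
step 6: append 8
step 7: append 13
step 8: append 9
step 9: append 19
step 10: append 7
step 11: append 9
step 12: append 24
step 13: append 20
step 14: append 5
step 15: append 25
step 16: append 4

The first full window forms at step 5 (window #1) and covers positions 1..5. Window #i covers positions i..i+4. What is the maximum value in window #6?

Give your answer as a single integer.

step 1: append 20 -> window=[20] (not full yet)
step 2: append 6 -> window=[20, 6] (not full yet)
step 3: append 11 -> window=[20, 6, 11] (not full yet)
step 4: append 20 -> window=[20, 6, 11, 20] (not full yet)
step 5: append 14 -> window=[20, 6, 11, 20, 14] -> max=20
step 6: append 8 -> window=[6, 11, 20, 14, 8] -> max=20
step 7: append 13 -> window=[11, 20, 14, 8, 13] -> max=20
step 8: append 9 -> window=[20, 14, 8, 13, 9] -> max=20
step 9: append 19 -> window=[14, 8, 13, 9, 19] -> max=19
step 10: append 7 -> window=[8, 13, 9, 19, 7] -> max=19
Window #6 max = 19

Answer: 19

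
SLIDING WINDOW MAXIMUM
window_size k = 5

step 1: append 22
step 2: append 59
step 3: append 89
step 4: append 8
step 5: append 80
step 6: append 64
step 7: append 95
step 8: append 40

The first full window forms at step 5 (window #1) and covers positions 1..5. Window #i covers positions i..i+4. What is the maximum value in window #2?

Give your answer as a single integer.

step 1: append 22 -> window=[22] (not full yet)
step 2: append 59 -> window=[22, 59] (not full yet)
step 3: append 89 -> window=[22, 59, 89] (not full yet)
step 4: append 8 -> window=[22, 59, 89, 8] (not full yet)
step 5: append 80 -> window=[22, 59, 89, 8, 80] -> max=89
step 6: append 64 -> window=[59, 89, 8, 80, 64] -> max=89
Window #2 max = 89

Answer: 89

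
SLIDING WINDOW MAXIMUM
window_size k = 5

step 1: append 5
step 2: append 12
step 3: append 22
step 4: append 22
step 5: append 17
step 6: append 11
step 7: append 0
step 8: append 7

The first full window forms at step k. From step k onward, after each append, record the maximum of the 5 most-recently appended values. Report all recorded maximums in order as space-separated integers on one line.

step 1: append 5 -> window=[5] (not full yet)
step 2: append 12 -> window=[5, 12] (not full yet)
step 3: append 22 -> window=[5, 12, 22] (not full yet)
step 4: append 22 -> window=[5, 12, 22, 22] (not full yet)
step 5: append 17 -> window=[5, 12, 22, 22, 17] -> max=22
step 6: append 11 -> window=[12, 22, 22, 17, 11] -> max=22
step 7: append 0 -> window=[22, 22, 17, 11, 0] -> max=22
step 8: append 7 -> window=[22, 17, 11, 0, 7] -> max=22

Answer: 22 22 22 22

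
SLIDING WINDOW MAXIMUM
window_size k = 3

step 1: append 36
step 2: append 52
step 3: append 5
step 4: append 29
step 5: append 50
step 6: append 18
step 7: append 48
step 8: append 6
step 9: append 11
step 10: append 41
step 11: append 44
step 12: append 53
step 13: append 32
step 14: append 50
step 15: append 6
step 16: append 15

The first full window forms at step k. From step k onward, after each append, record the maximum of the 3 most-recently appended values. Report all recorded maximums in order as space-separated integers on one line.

Answer: 52 52 50 50 50 48 48 41 44 53 53 53 50 50

Derivation:
step 1: append 36 -> window=[36] (not full yet)
step 2: append 52 -> window=[36, 52] (not full yet)
step 3: append 5 -> window=[36, 52, 5] -> max=52
step 4: append 29 -> window=[52, 5, 29] -> max=52
step 5: append 50 -> window=[5, 29, 50] -> max=50
step 6: append 18 -> window=[29, 50, 18] -> max=50
step 7: append 48 -> window=[50, 18, 48] -> max=50
step 8: append 6 -> window=[18, 48, 6] -> max=48
step 9: append 11 -> window=[48, 6, 11] -> max=48
step 10: append 41 -> window=[6, 11, 41] -> max=41
step 11: append 44 -> window=[11, 41, 44] -> max=44
step 12: append 53 -> window=[41, 44, 53] -> max=53
step 13: append 32 -> window=[44, 53, 32] -> max=53
step 14: append 50 -> window=[53, 32, 50] -> max=53
step 15: append 6 -> window=[32, 50, 6] -> max=50
step 16: append 15 -> window=[50, 6, 15] -> max=50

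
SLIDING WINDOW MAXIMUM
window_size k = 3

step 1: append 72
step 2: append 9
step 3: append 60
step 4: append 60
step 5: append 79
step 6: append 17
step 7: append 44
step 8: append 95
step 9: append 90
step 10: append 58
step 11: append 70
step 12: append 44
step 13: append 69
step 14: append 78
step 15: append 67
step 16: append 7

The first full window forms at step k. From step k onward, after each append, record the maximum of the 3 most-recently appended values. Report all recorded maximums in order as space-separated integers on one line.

step 1: append 72 -> window=[72] (not full yet)
step 2: append 9 -> window=[72, 9] (not full yet)
step 3: append 60 -> window=[72, 9, 60] -> max=72
step 4: append 60 -> window=[9, 60, 60] -> max=60
step 5: append 79 -> window=[60, 60, 79] -> max=79
step 6: append 17 -> window=[60, 79, 17] -> max=79
step 7: append 44 -> window=[79, 17, 44] -> max=79
step 8: append 95 -> window=[17, 44, 95] -> max=95
step 9: append 90 -> window=[44, 95, 90] -> max=95
step 10: append 58 -> window=[95, 90, 58] -> max=95
step 11: append 70 -> window=[90, 58, 70] -> max=90
step 12: append 44 -> window=[58, 70, 44] -> max=70
step 13: append 69 -> window=[70, 44, 69] -> max=70
step 14: append 78 -> window=[44, 69, 78] -> max=78
step 15: append 67 -> window=[69, 78, 67] -> max=78
step 16: append 7 -> window=[78, 67, 7] -> max=78

Answer: 72 60 79 79 79 95 95 95 90 70 70 78 78 78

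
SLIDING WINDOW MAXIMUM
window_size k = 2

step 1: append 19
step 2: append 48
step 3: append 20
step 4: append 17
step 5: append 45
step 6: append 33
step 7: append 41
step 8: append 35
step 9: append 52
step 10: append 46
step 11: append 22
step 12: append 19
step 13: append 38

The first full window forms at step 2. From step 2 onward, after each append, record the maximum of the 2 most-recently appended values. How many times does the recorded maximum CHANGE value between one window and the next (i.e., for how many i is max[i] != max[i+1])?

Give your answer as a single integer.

step 1: append 19 -> window=[19] (not full yet)
step 2: append 48 -> window=[19, 48] -> max=48
step 3: append 20 -> window=[48, 20] -> max=48
step 4: append 17 -> window=[20, 17] -> max=20
step 5: append 45 -> window=[17, 45] -> max=45
step 6: append 33 -> window=[45, 33] -> max=45
step 7: append 41 -> window=[33, 41] -> max=41
step 8: append 35 -> window=[41, 35] -> max=41
step 9: append 52 -> window=[35, 52] -> max=52
step 10: append 46 -> window=[52, 46] -> max=52
step 11: append 22 -> window=[46, 22] -> max=46
step 12: append 19 -> window=[22, 19] -> max=22
step 13: append 38 -> window=[19, 38] -> max=38
Recorded maximums: 48 48 20 45 45 41 41 52 52 46 22 38
Changes between consecutive maximums: 7

Answer: 7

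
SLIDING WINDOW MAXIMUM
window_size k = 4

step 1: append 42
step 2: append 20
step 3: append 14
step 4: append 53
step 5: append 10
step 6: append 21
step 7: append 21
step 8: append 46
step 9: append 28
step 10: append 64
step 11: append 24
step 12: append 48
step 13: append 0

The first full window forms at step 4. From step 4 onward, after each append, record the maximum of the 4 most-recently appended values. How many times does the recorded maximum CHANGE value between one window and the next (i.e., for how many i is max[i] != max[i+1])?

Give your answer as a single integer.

step 1: append 42 -> window=[42] (not full yet)
step 2: append 20 -> window=[42, 20] (not full yet)
step 3: append 14 -> window=[42, 20, 14] (not full yet)
step 4: append 53 -> window=[42, 20, 14, 53] -> max=53
step 5: append 10 -> window=[20, 14, 53, 10] -> max=53
step 6: append 21 -> window=[14, 53, 10, 21] -> max=53
step 7: append 21 -> window=[53, 10, 21, 21] -> max=53
step 8: append 46 -> window=[10, 21, 21, 46] -> max=46
step 9: append 28 -> window=[21, 21, 46, 28] -> max=46
step 10: append 64 -> window=[21, 46, 28, 64] -> max=64
step 11: append 24 -> window=[46, 28, 64, 24] -> max=64
step 12: append 48 -> window=[28, 64, 24, 48] -> max=64
step 13: append 0 -> window=[64, 24, 48, 0] -> max=64
Recorded maximums: 53 53 53 53 46 46 64 64 64 64
Changes between consecutive maximums: 2

Answer: 2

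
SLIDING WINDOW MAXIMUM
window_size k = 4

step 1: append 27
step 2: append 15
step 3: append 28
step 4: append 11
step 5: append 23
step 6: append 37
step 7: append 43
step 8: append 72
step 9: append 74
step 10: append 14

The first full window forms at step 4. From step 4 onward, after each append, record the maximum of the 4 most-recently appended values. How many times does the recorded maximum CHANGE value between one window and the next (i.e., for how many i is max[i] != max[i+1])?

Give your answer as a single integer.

step 1: append 27 -> window=[27] (not full yet)
step 2: append 15 -> window=[27, 15] (not full yet)
step 3: append 28 -> window=[27, 15, 28] (not full yet)
step 4: append 11 -> window=[27, 15, 28, 11] -> max=28
step 5: append 23 -> window=[15, 28, 11, 23] -> max=28
step 6: append 37 -> window=[28, 11, 23, 37] -> max=37
step 7: append 43 -> window=[11, 23, 37, 43] -> max=43
step 8: append 72 -> window=[23, 37, 43, 72] -> max=72
step 9: append 74 -> window=[37, 43, 72, 74] -> max=74
step 10: append 14 -> window=[43, 72, 74, 14] -> max=74
Recorded maximums: 28 28 37 43 72 74 74
Changes between consecutive maximums: 4

Answer: 4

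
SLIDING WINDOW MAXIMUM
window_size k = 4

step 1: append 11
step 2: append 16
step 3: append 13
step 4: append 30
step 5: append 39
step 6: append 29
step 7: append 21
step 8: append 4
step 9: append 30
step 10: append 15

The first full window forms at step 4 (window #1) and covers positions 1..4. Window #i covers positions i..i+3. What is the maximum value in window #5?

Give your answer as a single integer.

Answer: 39

Derivation:
step 1: append 11 -> window=[11] (not full yet)
step 2: append 16 -> window=[11, 16] (not full yet)
step 3: append 13 -> window=[11, 16, 13] (not full yet)
step 4: append 30 -> window=[11, 16, 13, 30] -> max=30
step 5: append 39 -> window=[16, 13, 30, 39] -> max=39
step 6: append 29 -> window=[13, 30, 39, 29] -> max=39
step 7: append 21 -> window=[30, 39, 29, 21] -> max=39
step 8: append 4 -> window=[39, 29, 21, 4] -> max=39
Window #5 max = 39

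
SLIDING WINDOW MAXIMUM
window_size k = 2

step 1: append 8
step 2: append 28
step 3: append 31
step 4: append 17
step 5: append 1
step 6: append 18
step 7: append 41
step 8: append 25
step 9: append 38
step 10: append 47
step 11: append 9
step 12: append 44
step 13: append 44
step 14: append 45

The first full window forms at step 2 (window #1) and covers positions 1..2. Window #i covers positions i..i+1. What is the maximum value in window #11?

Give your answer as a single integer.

Answer: 44

Derivation:
step 1: append 8 -> window=[8] (not full yet)
step 2: append 28 -> window=[8, 28] -> max=28
step 3: append 31 -> window=[28, 31] -> max=31
step 4: append 17 -> window=[31, 17] -> max=31
step 5: append 1 -> window=[17, 1] -> max=17
step 6: append 18 -> window=[1, 18] -> max=18
step 7: append 41 -> window=[18, 41] -> max=41
step 8: append 25 -> window=[41, 25] -> max=41
step 9: append 38 -> window=[25, 38] -> max=38
step 10: append 47 -> window=[38, 47] -> max=47
step 11: append 9 -> window=[47, 9] -> max=47
step 12: append 44 -> window=[9, 44] -> max=44
Window #11 max = 44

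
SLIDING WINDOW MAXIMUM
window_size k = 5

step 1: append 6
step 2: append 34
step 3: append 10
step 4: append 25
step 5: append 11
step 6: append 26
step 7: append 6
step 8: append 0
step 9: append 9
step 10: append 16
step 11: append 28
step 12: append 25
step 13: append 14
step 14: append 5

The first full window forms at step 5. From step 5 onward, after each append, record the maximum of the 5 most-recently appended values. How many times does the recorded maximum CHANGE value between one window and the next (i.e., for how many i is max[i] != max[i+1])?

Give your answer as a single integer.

step 1: append 6 -> window=[6] (not full yet)
step 2: append 34 -> window=[6, 34] (not full yet)
step 3: append 10 -> window=[6, 34, 10] (not full yet)
step 4: append 25 -> window=[6, 34, 10, 25] (not full yet)
step 5: append 11 -> window=[6, 34, 10, 25, 11] -> max=34
step 6: append 26 -> window=[34, 10, 25, 11, 26] -> max=34
step 7: append 6 -> window=[10, 25, 11, 26, 6] -> max=26
step 8: append 0 -> window=[25, 11, 26, 6, 0] -> max=26
step 9: append 9 -> window=[11, 26, 6, 0, 9] -> max=26
step 10: append 16 -> window=[26, 6, 0, 9, 16] -> max=26
step 11: append 28 -> window=[6, 0, 9, 16, 28] -> max=28
step 12: append 25 -> window=[0, 9, 16, 28, 25] -> max=28
step 13: append 14 -> window=[9, 16, 28, 25, 14] -> max=28
step 14: append 5 -> window=[16, 28, 25, 14, 5] -> max=28
Recorded maximums: 34 34 26 26 26 26 28 28 28 28
Changes between consecutive maximums: 2

Answer: 2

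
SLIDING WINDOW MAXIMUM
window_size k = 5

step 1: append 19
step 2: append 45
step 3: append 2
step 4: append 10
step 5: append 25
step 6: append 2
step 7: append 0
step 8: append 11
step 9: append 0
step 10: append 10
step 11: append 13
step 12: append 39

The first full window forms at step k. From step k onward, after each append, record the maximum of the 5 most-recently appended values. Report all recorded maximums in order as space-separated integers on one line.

step 1: append 19 -> window=[19] (not full yet)
step 2: append 45 -> window=[19, 45] (not full yet)
step 3: append 2 -> window=[19, 45, 2] (not full yet)
step 4: append 10 -> window=[19, 45, 2, 10] (not full yet)
step 5: append 25 -> window=[19, 45, 2, 10, 25] -> max=45
step 6: append 2 -> window=[45, 2, 10, 25, 2] -> max=45
step 7: append 0 -> window=[2, 10, 25, 2, 0] -> max=25
step 8: append 11 -> window=[10, 25, 2, 0, 11] -> max=25
step 9: append 0 -> window=[25, 2, 0, 11, 0] -> max=25
step 10: append 10 -> window=[2, 0, 11, 0, 10] -> max=11
step 11: append 13 -> window=[0, 11, 0, 10, 13] -> max=13
step 12: append 39 -> window=[11, 0, 10, 13, 39] -> max=39

Answer: 45 45 25 25 25 11 13 39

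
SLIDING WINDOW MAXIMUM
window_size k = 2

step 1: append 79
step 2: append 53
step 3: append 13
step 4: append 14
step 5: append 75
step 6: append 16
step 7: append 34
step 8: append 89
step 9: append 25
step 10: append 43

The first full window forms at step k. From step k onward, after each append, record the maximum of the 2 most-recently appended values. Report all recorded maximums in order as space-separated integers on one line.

step 1: append 79 -> window=[79] (not full yet)
step 2: append 53 -> window=[79, 53] -> max=79
step 3: append 13 -> window=[53, 13] -> max=53
step 4: append 14 -> window=[13, 14] -> max=14
step 5: append 75 -> window=[14, 75] -> max=75
step 6: append 16 -> window=[75, 16] -> max=75
step 7: append 34 -> window=[16, 34] -> max=34
step 8: append 89 -> window=[34, 89] -> max=89
step 9: append 25 -> window=[89, 25] -> max=89
step 10: append 43 -> window=[25, 43] -> max=43

Answer: 79 53 14 75 75 34 89 89 43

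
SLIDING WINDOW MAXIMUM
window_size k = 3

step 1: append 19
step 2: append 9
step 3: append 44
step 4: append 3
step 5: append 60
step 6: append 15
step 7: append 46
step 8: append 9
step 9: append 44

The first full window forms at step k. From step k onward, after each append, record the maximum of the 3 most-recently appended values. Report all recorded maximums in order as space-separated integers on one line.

Answer: 44 44 60 60 60 46 46

Derivation:
step 1: append 19 -> window=[19] (not full yet)
step 2: append 9 -> window=[19, 9] (not full yet)
step 3: append 44 -> window=[19, 9, 44] -> max=44
step 4: append 3 -> window=[9, 44, 3] -> max=44
step 5: append 60 -> window=[44, 3, 60] -> max=60
step 6: append 15 -> window=[3, 60, 15] -> max=60
step 7: append 46 -> window=[60, 15, 46] -> max=60
step 8: append 9 -> window=[15, 46, 9] -> max=46
step 9: append 44 -> window=[46, 9, 44] -> max=46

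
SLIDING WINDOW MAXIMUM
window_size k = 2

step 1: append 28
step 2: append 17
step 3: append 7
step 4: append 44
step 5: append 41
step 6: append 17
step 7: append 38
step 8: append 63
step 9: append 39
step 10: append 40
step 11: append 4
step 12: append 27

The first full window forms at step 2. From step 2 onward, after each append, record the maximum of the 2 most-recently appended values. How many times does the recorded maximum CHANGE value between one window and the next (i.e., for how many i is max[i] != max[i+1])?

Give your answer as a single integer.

step 1: append 28 -> window=[28] (not full yet)
step 2: append 17 -> window=[28, 17] -> max=28
step 3: append 7 -> window=[17, 7] -> max=17
step 4: append 44 -> window=[7, 44] -> max=44
step 5: append 41 -> window=[44, 41] -> max=44
step 6: append 17 -> window=[41, 17] -> max=41
step 7: append 38 -> window=[17, 38] -> max=38
step 8: append 63 -> window=[38, 63] -> max=63
step 9: append 39 -> window=[63, 39] -> max=63
step 10: append 40 -> window=[39, 40] -> max=40
step 11: append 4 -> window=[40, 4] -> max=40
step 12: append 27 -> window=[4, 27] -> max=27
Recorded maximums: 28 17 44 44 41 38 63 63 40 40 27
Changes between consecutive maximums: 7

Answer: 7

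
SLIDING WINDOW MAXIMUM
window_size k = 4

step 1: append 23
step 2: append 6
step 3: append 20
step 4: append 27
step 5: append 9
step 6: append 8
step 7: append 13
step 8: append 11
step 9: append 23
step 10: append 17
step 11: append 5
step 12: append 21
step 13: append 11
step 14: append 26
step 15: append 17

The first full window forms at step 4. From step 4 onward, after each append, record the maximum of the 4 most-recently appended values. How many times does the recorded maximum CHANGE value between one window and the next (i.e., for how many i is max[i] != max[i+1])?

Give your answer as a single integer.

step 1: append 23 -> window=[23] (not full yet)
step 2: append 6 -> window=[23, 6] (not full yet)
step 3: append 20 -> window=[23, 6, 20] (not full yet)
step 4: append 27 -> window=[23, 6, 20, 27] -> max=27
step 5: append 9 -> window=[6, 20, 27, 9] -> max=27
step 6: append 8 -> window=[20, 27, 9, 8] -> max=27
step 7: append 13 -> window=[27, 9, 8, 13] -> max=27
step 8: append 11 -> window=[9, 8, 13, 11] -> max=13
step 9: append 23 -> window=[8, 13, 11, 23] -> max=23
step 10: append 17 -> window=[13, 11, 23, 17] -> max=23
step 11: append 5 -> window=[11, 23, 17, 5] -> max=23
step 12: append 21 -> window=[23, 17, 5, 21] -> max=23
step 13: append 11 -> window=[17, 5, 21, 11] -> max=21
step 14: append 26 -> window=[5, 21, 11, 26] -> max=26
step 15: append 17 -> window=[21, 11, 26, 17] -> max=26
Recorded maximums: 27 27 27 27 13 23 23 23 23 21 26 26
Changes between consecutive maximums: 4

Answer: 4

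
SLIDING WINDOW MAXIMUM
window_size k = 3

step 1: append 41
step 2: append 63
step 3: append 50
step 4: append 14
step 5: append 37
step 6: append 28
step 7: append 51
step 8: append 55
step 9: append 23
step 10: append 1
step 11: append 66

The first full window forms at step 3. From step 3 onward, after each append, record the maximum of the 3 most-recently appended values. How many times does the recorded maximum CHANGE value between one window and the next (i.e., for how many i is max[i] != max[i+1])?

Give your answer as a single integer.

step 1: append 41 -> window=[41] (not full yet)
step 2: append 63 -> window=[41, 63] (not full yet)
step 3: append 50 -> window=[41, 63, 50] -> max=63
step 4: append 14 -> window=[63, 50, 14] -> max=63
step 5: append 37 -> window=[50, 14, 37] -> max=50
step 6: append 28 -> window=[14, 37, 28] -> max=37
step 7: append 51 -> window=[37, 28, 51] -> max=51
step 8: append 55 -> window=[28, 51, 55] -> max=55
step 9: append 23 -> window=[51, 55, 23] -> max=55
step 10: append 1 -> window=[55, 23, 1] -> max=55
step 11: append 66 -> window=[23, 1, 66] -> max=66
Recorded maximums: 63 63 50 37 51 55 55 55 66
Changes between consecutive maximums: 5

Answer: 5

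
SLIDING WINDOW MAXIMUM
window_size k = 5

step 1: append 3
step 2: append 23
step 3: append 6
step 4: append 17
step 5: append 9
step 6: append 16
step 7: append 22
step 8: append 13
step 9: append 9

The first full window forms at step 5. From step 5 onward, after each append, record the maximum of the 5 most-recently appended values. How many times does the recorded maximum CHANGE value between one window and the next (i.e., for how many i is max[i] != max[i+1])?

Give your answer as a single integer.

step 1: append 3 -> window=[3] (not full yet)
step 2: append 23 -> window=[3, 23] (not full yet)
step 3: append 6 -> window=[3, 23, 6] (not full yet)
step 4: append 17 -> window=[3, 23, 6, 17] (not full yet)
step 5: append 9 -> window=[3, 23, 6, 17, 9] -> max=23
step 6: append 16 -> window=[23, 6, 17, 9, 16] -> max=23
step 7: append 22 -> window=[6, 17, 9, 16, 22] -> max=22
step 8: append 13 -> window=[17, 9, 16, 22, 13] -> max=22
step 9: append 9 -> window=[9, 16, 22, 13, 9] -> max=22
Recorded maximums: 23 23 22 22 22
Changes between consecutive maximums: 1

Answer: 1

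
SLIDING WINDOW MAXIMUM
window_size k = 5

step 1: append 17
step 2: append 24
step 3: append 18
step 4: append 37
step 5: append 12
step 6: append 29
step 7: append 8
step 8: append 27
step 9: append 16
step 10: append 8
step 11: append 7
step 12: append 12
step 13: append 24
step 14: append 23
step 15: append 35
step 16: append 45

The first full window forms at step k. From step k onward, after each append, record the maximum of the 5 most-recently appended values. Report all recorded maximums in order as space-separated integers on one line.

step 1: append 17 -> window=[17] (not full yet)
step 2: append 24 -> window=[17, 24] (not full yet)
step 3: append 18 -> window=[17, 24, 18] (not full yet)
step 4: append 37 -> window=[17, 24, 18, 37] (not full yet)
step 5: append 12 -> window=[17, 24, 18, 37, 12] -> max=37
step 6: append 29 -> window=[24, 18, 37, 12, 29] -> max=37
step 7: append 8 -> window=[18, 37, 12, 29, 8] -> max=37
step 8: append 27 -> window=[37, 12, 29, 8, 27] -> max=37
step 9: append 16 -> window=[12, 29, 8, 27, 16] -> max=29
step 10: append 8 -> window=[29, 8, 27, 16, 8] -> max=29
step 11: append 7 -> window=[8, 27, 16, 8, 7] -> max=27
step 12: append 12 -> window=[27, 16, 8, 7, 12] -> max=27
step 13: append 24 -> window=[16, 8, 7, 12, 24] -> max=24
step 14: append 23 -> window=[8, 7, 12, 24, 23] -> max=24
step 15: append 35 -> window=[7, 12, 24, 23, 35] -> max=35
step 16: append 45 -> window=[12, 24, 23, 35, 45] -> max=45

Answer: 37 37 37 37 29 29 27 27 24 24 35 45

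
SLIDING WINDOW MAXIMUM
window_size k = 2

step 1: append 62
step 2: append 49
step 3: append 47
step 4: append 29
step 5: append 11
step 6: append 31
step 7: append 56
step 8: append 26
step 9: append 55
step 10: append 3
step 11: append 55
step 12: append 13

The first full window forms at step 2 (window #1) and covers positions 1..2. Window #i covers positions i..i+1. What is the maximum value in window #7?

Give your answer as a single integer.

Answer: 56

Derivation:
step 1: append 62 -> window=[62] (not full yet)
step 2: append 49 -> window=[62, 49] -> max=62
step 3: append 47 -> window=[49, 47] -> max=49
step 4: append 29 -> window=[47, 29] -> max=47
step 5: append 11 -> window=[29, 11] -> max=29
step 6: append 31 -> window=[11, 31] -> max=31
step 7: append 56 -> window=[31, 56] -> max=56
step 8: append 26 -> window=[56, 26] -> max=56
Window #7 max = 56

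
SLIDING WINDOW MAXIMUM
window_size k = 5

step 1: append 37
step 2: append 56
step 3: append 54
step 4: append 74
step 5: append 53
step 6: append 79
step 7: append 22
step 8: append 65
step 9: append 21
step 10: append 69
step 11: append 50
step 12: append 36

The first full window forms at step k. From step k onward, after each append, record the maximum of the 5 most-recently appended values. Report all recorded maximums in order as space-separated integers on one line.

step 1: append 37 -> window=[37] (not full yet)
step 2: append 56 -> window=[37, 56] (not full yet)
step 3: append 54 -> window=[37, 56, 54] (not full yet)
step 4: append 74 -> window=[37, 56, 54, 74] (not full yet)
step 5: append 53 -> window=[37, 56, 54, 74, 53] -> max=74
step 6: append 79 -> window=[56, 54, 74, 53, 79] -> max=79
step 7: append 22 -> window=[54, 74, 53, 79, 22] -> max=79
step 8: append 65 -> window=[74, 53, 79, 22, 65] -> max=79
step 9: append 21 -> window=[53, 79, 22, 65, 21] -> max=79
step 10: append 69 -> window=[79, 22, 65, 21, 69] -> max=79
step 11: append 50 -> window=[22, 65, 21, 69, 50] -> max=69
step 12: append 36 -> window=[65, 21, 69, 50, 36] -> max=69

Answer: 74 79 79 79 79 79 69 69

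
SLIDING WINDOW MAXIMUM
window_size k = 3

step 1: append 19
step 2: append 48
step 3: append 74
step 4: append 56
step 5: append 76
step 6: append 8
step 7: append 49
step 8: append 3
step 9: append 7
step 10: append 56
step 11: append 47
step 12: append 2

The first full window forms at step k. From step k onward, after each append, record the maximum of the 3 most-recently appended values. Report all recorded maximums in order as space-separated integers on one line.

Answer: 74 74 76 76 76 49 49 56 56 56

Derivation:
step 1: append 19 -> window=[19] (not full yet)
step 2: append 48 -> window=[19, 48] (not full yet)
step 3: append 74 -> window=[19, 48, 74] -> max=74
step 4: append 56 -> window=[48, 74, 56] -> max=74
step 5: append 76 -> window=[74, 56, 76] -> max=76
step 6: append 8 -> window=[56, 76, 8] -> max=76
step 7: append 49 -> window=[76, 8, 49] -> max=76
step 8: append 3 -> window=[8, 49, 3] -> max=49
step 9: append 7 -> window=[49, 3, 7] -> max=49
step 10: append 56 -> window=[3, 7, 56] -> max=56
step 11: append 47 -> window=[7, 56, 47] -> max=56
step 12: append 2 -> window=[56, 47, 2] -> max=56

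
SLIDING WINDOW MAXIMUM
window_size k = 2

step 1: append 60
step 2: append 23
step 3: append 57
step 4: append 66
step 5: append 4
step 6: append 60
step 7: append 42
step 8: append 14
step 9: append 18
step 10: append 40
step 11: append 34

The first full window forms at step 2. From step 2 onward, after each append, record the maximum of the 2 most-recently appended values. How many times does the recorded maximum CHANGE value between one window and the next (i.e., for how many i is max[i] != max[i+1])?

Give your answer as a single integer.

step 1: append 60 -> window=[60] (not full yet)
step 2: append 23 -> window=[60, 23] -> max=60
step 3: append 57 -> window=[23, 57] -> max=57
step 4: append 66 -> window=[57, 66] -> max=66
step 5: append 4 -> window=[66, 4] -> max=66
step 6: append 60 -> window=[4, 60] -> max=60
step 7: append 42 -> window=[60, 42] -> max=60
step 8: append 14 -> window=[42, 14] -> max=42
step 9: append 18 -> window=[14, 18] -> max=18
step 10: append 40 -> window=[18, 40] -> max=40
step 11: append 34 -> window=[40, 34] -> max=40
Recorded maximums: 60 57 66 66 60 60 42 18 40 40
Changes between consecutive maximums: 6

Answer: 6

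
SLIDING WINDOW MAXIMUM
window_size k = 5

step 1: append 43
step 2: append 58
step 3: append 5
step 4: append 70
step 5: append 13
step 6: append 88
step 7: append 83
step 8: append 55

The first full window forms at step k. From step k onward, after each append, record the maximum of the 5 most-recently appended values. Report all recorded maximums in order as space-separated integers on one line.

Answer: 70 88 88 88

Derivation:
step 1: append 43 -> window=[43] (not full yet)
step 2: append 58 -> window=[43, 58] (not full yet)
step 3: append 5 -> window=[43, 58, 5] (not full yet)
step 4: append 70 -> window=[43, 58, 5, 70] (not full yet)
step 5: append 13 -> window=[43, 58, 5, 70, 13] -> max=70
step 6: append 88 -> window=[58, 5, 70, 13, 88] -> max=88
step 7: append 83 -> window=[5, 70, 13, 88, 83] -> max=88
step 8: append 55 -> window=[70, 13, 88, 83, 55] -> max=88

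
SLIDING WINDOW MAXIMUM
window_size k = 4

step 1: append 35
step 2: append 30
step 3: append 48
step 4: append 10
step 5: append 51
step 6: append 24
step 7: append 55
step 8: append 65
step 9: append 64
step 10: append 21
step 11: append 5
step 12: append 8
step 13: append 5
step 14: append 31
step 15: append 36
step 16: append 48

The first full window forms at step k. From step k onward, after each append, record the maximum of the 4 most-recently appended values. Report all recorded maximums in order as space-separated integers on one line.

Answer: 48 51 51 55 65 65 65 65 64 21 31 36 48

Derivation:
step 1: append 35 -> window=[35] (not full yet)
step 2: append 30 -> window=[35, 30] (not full yet)
step 3: append 48 -> window=[35, 30, 48] (not full yet)
step 4: append 10 -> window=[35, 30, 48, 10] -> max=48
step 5: append 51 -> window=[30, 48, 10, 51] -> max=51
step 6: append 24 -> window=[48, 10, 51, 24] -> max=51
step 7: append 55 -> window=[10, 51, 24, 55] -> max=55
step 8: append 65 -> window=[51, 24, 55, 65] -> max=65
step 9: append 64 -> window=[24, 55, 65, 64] -> max=65
step 10: append 21 -> window=[55, 65, 64, 21] -> max=65
step 11: append 5 -> window=[65, 64, 21, 5] -> max=65
step 12: append 8 -> window=[64, 21, 5, 8] -> max=64
step 13: append 5 -> window=[21, 5, 8, 5] -> max=21
step 14: append 31 -> window=[5, 8, 5, 31] -> max=31
step 15: append 36 -> window=[8, 5, 31, 36] -> max=36
step 16: append 48 -> window=[5, 31, 36, 48] -> max=48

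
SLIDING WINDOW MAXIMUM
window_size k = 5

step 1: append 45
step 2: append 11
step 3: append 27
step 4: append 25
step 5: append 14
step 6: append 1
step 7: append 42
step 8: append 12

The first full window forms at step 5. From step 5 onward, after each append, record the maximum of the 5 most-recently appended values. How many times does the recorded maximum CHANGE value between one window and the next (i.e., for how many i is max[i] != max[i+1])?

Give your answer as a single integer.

step 1: append 45 -> window=[45] (not full yet)
step 2: append 11 -> window=[45, 11] (not full yet)
step 3: append 27 -> window=[45, 11, 27] (not full yet)
step 4: append 25 -> window=[45, 11, 27, 25] (not full yet)
step 5: append 14 -> window=[45, 11, 27, 25, 14] -> max=45
step 6: append 1 -> window=[11, 27, 25, 14, 1] -> max=27
step 7: append 42 -> window=[27, 25, 14, 1, 42] -> max=42
step 8: append 12 -> window=[25, 14, 1, 42, 12] -> max=42
Recorded maximums: 45 27 42 42
Changes between consecutive maximums: 2

Answer: 2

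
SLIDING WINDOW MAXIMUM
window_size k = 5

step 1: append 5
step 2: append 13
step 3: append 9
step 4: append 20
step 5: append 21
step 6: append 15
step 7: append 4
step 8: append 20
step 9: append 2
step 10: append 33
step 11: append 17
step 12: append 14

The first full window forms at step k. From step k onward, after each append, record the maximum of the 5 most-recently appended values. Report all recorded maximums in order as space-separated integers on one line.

Answer: 21 21 21 21 21 33 33 33

Derivation:
step 1: append 5 -> window=[5] (not full yet)
step 2: append 13 -> window=[5, 13] (not full yet)
step 3: append 9 -> window=[5, 13, 9] (not full yet)
step 4: append 20 -> window=[5, 13, 9, 20] (not full yet)
step 5: append 21 -> window=[5, 13, 9, 20, 21] -> max=21
step 6: append 15 -> window=[13, 9, 20, 21, 15] -> max=21
step 7: append 4 -> window=[9, 20, 21, 15, 4] -> max=21
step 8: append 20 -> window=[20, 21, 15, 4, 20] -> max=21
step 9: append 2 -> window=[21, 15, 4, 20, 2] -> max=21
step 10: append 33 -> window=[15, 4, 20, 2, 33] -> max=33
step 11: append 17 -> window=[4, 20, 2, 33, 17] -> max=33
step 12: append 14 -> window=[20, 2, 33, 17, 14] -> max=33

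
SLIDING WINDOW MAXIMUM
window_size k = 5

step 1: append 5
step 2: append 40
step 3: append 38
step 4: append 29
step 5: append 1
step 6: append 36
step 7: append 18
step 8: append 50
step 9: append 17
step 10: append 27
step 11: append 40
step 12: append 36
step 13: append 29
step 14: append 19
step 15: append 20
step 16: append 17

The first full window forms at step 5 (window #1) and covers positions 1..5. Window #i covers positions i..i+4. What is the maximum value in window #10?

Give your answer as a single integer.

step 1: append 5 -> window=[5] (not full yet)
step 2: append 40 -> window=[5, 40] (not full yet)
step 3: append 38 -> window=[5, 40, 38] (not full yet)
step 4: append 29 -> window=[5, 40, 38, 29] (not full yet)
step 5: append 1 -> window=[5, 40, 38, 29, 1] -> max=40
step 6: append 36 -> window=[40, 38, 29, 1, 36] -> max=40
step 7: append 18 -> window=[38, 29, 1, 36, 18] -> max=38
step 8: append 50 -> window=[29, 1, 36, 18, 50] -> max=50
step 9: append 17 -> window=[1, 36, 18, 50, 17] -> max=50
step 10: append 27 -> window=[36, 18, 50, 17, 27] -> max=50
step 11: append 40 -> window=[18, 50, 17, 27, 40] -> max=50
step 12: append 36 -> window=[50, 17, 27, 40, 36] -> max=50
step 13: append 29 -> window=[17, 27, 40, 36, 29] -> max=40
step 14: append 19 -> window=[27, 40, 36, 29, 19] -> max=40
Window #10 max = 40

Answer: 40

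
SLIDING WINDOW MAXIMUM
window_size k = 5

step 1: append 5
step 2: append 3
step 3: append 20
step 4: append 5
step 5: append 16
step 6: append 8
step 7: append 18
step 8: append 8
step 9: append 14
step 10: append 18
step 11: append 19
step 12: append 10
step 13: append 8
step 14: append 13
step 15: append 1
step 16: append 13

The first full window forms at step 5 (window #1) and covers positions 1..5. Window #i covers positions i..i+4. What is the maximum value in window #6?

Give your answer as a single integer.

Answer: 18

Derivation:
step 1: append 5 -> window=[5] (not full yet)
step 2: append 3 -> window=[5, 3] (not full yet)
step 3: append 20 -> window=[5, 3, 20] (not full yet)
step 4: append 5 -> window=[5, 3, 20, 5] (not full yet)
step 5: append 16 -> window=[5, 3, 20, 5, 16] -> max=20
step 6: append 8 -> window=[3, 20, 5, 16, 8] -> max=20
step 7: append 18 -> window=[20, 5, 16, 8, 18] -> max=20
step 8: append 8 -> window=[5, 16, 8, 18, 8] -> max=18
step 9: append 14 -> window=[16, 8, 18, 8, 14] -> max=18
step 10: append 18 -> window=[8, 18, 8, 14, 18] -> max=18
Window #6 max = 18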